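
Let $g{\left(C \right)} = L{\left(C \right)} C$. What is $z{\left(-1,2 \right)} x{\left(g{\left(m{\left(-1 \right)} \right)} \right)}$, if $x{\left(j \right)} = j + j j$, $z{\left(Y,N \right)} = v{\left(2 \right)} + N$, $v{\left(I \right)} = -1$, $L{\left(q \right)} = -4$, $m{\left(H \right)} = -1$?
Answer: $20$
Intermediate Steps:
$z{\left(Y,N \right)} = -1 + N$
$g{\left(C \right)} = - 4 C$
$x{\left(j \right)} = j + j^{2}$
$z{\left(-1,2 \right)} x{\left(g{\left(m{\left(-1 \right)} \right)} \right)} = \left(-1 + 2\right) \left(-4\right) \left(-1\right) \left(1 - -4\right) = 1 \cdot 4 \left(1 + 4\right) = 1 \cdot 4 \cdot 5 = 1 \cdot 20 = 20$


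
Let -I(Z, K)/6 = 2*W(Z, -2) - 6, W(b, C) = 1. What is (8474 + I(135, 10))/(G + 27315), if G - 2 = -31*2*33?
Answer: 8498/25271 ≈ 0.33627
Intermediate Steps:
G = -2044 (G = 2 - 31*2*33 = 2 - 62*33 = 2 - 2046 = -2044)
I(Z, K) = 24 (I(Z, K) = -6*(2*1 - 6) = -6*(2 - 6) = -6*(-4) = 24)
(8474 + I(135, 10))/(G + 27315) = (8474 + 24)/(-2044 + 27315) = 8498/25271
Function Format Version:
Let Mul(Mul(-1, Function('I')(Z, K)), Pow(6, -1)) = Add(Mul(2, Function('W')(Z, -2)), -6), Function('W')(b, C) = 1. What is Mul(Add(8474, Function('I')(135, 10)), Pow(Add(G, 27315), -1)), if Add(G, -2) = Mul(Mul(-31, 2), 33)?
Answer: Rational(8498, 25271) ≈ 0.33627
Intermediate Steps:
G = -2044 (G = Add(2, Mul(Mul(-31, 2), 33)) = Add(2, Mul(-62, 33)) = Add(2, -2046) = -2044)
Function('I')(Z, K) = 24 (Function('I')(Z, K) = Mul(-6, Add(Mul(2, 1), -6)) = Mul(-6, Add(2, -6)) = Mul(-6, -4) = 24)
Mul(Add(8474, Function('I')(135, 10)), Pow(Add(G, 27315), -1)) = Mul(Add(8474, 24), Pow(Add(-2044, 27315), -1)) = Mul(8498, Pow(25271, -1)) = Mul(8498, Rational(1, 25271)) = Rational(8498, 25271)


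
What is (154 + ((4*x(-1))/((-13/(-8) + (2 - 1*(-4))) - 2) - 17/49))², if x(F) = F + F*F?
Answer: 56685841/2401 ≈ 23609.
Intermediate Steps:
x(F) = F + F²
(154 + ((4*x(-1))/((-13/(-8) + (2 - 1*(-4))) - 2) - 17/49))² = (154 + ((4*(-(1 - 1)))/((-13/(-8) + (2 - 1*(-4))) - 2) - 17/49))² = (154 + ((4*(-1*0))/((-13*(-⅛) + (2 + 4)) - 2) - 17*1/49))² = (154 + ((4*0)/((13/8 + 6) - 2) - 17/49))² = (154 + (0/(61/8 - 2) - 17/49))² = (154 + (0/(45/8) - 17/49))² = (154 + (0*(8/45) - 17/49))² = (154 + (0 - 17/49))² = (154 - 17/49)² = (7529/49)² = 56685841/2401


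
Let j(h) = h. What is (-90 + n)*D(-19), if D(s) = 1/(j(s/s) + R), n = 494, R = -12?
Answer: -404/11 ≈ -36.727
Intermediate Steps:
D(s) = -1/11 (D(s) = 1/(s/s - 12) = 1/(1 - 12) = 1/(-11) = -1/11)
(-90 + n)*D(-19) = (-90 + 494)*(-1/11) = 404*(-1/11) = -404/11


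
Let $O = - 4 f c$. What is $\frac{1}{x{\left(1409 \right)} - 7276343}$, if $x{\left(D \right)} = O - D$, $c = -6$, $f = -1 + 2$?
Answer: $- \frac{1}{7277728} \approx -1.3741 \cdot 10^{-7}$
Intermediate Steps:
$f = 1$
$O = 24$ ($O = \left(-4\right) 1 \left(-6\right) = \left(-4\right) \left(-6\right) = 24$)
$x{\left(D \right)} = 24 - D$
$\frac{1}{x{\left(1409 \right)} - 7276343} = \frac{1}{\left(24 - 1409\right) - 7276343} = \frac{1}{-1385 - 7276343} = \frac{1}{-7277728} = - \frac{1}{7277728}$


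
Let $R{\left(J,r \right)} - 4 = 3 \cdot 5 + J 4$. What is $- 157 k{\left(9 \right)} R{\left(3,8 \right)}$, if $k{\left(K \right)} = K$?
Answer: $-43803$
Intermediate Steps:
$R{\left(J,r \right)} = 19 + 4 J$ ($R{\left(J,r \right)} = 4 + \left(3 \cdot 5 + J 4\right) = 4 + \left(15 + 4 J\right) = 19 + 4 J$)
$- 157 k{\left(9 \right)} R{\left(3,8 \right)} = \left(-157\right) 9 \left(19 + 4 \cdot 3\right) = - 1413 \left(19 + 12\right) = \left(-1413\right) 31 = -43803$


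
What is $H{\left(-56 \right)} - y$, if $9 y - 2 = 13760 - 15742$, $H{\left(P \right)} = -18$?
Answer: $202$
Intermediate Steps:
$y = -220$ ($y = \frac{2}{9} + \frac{13760 - 15742}{9} = \frac{2}{9} + \frac{1}{9} \left(-1982\right) = \frac{2}{9} - \frac{1982}{9} = -220$)
$H{\left(-56 \right)} - y = -18 - -220 = -18 + 220 = 202$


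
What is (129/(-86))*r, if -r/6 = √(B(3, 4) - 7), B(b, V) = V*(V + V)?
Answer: 45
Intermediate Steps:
B(b, V) = 2*V² (B(b, V) = V*(2*V) = 2*V²)
r = -30 (r = -6*√(2*4² - 7) = -6*√(2*16 - 7) = -6*√(32 - 7) = -6*√25 = -6*5 = -30)
(129/(-86))*r = (129/(-86))*(-30) = (129*(-1/86))*(-30) = -3/2*(-30) = 45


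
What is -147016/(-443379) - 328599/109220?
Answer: -129636808501/48425854380 ≈ -2.6770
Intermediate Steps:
-147016/(-443379) - 328599/109220 = -147016*(-1/443379) - 328599*1/109220 = 147016/443379 - 328599/109220 = -129636808501/48425854380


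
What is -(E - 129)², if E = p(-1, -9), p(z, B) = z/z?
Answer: -16384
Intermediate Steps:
p(z, B) = 1
E = 1
-(E - 129)² = -(1 - 129)² = -1*(-128)² = -1*16384 = -16384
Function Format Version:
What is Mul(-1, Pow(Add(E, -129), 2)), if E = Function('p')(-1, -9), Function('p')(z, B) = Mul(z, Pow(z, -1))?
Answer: -16384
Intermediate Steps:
Function('p')(z, B) = 1
E = 1
Mul(-1, Pow(Add(E, -129), 2)) = Mul(-1, Pow(Add(1, -129), 2)) = Mul(-1, Pow(-128, 2)) = Mul(-1, 16384) = -16384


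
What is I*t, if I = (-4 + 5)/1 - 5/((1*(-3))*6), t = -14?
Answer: -161/9 ≈ -17.889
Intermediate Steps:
I = 23/18 (I = 1*1 - 5/((-3*6)) = 1 - 5/(-18) = 1 - 5*(-1/18) = 1 + 5/18 = 23/18 ≈ 1.2778)
I*t = (23/18)*(-14) = -161/9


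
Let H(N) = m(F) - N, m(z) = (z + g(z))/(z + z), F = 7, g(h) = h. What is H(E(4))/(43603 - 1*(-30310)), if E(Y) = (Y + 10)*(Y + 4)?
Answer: -111/73913 ≈ -0.0015018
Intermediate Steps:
E(Y) = (4 + Y)*(10 + Y) (E(Y) = (10 + Y)*(4 + Y) = (4 + Y)*(10 + Y))
m(z) = 1 (m(z) = (z + z)/(z + z) = (2*z)/((2*z)) = (2*z)*(1/(2*z)) = 1)
H(N) = 1 - N
H(E(4))/(43603 - 1*(-30310)) = (1 - (40 + 4² + 14*4))/(43603 - 1*(-30310)) = (1 - (40 + 16 + 56))/(43603 + 30310) = (1 - 1*112)/73913 = (1 - 112)*(1/73913) = -111*1/73913 = -111/73913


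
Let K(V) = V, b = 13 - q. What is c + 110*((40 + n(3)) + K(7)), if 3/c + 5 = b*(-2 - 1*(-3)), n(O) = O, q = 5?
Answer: 5501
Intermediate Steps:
b = 8 (b = 13 - 1*5 = 13 - 5 = 8)
c = 1 (c = 3/(-5 + 8*(-2 - 1*(-3))) = 3/(-5 + 8*(-2 + 3)) = 3/(-5 + 8*1) = 3/(-5 + 8) = 3/3 = 3*(⅓) = 1)
c + 110*((40 + n(3)) + K(7)) = 1 + 110*((40 + 3) + 7) = 1 + 110*(43 + 7) = 1 + 110*50 = 1 + 5500 = 5501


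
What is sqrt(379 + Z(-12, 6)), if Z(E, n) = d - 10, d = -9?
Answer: 6*sqrt(10) ≈ 18.974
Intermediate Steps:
Z(E, n) = -19 (Z(E, n) = -9 - 10 = -19)
sqrt(379 + Z(-12, 6)) = sqrt(379 - 19) = sqrt(360) = 6*sqrt(10)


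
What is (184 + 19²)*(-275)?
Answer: -149875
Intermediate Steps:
(184 + 19²)*(-275) = (184 + 361)*(-275) = 545*(-275) = -149875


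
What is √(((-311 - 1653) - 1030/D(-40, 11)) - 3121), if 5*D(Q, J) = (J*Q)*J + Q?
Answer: I*√302677730/244 ≈ 71.302*I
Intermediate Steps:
D(Q, J) = Q/5 + Q*J²/5 (D(Q, J) = ((J*Q)*J + Q)/5 = (Q*J² + Q)/5 = (Q + Q*J²)/5 = Q/5 + Q*J²/5)
√(((-311 - 1653) - 1030/D(-40, 11)) - 3121) = √(((-311 - 1653) - 1030*(-1/(8*(1 + 11²)))) - 3121) = √((-1964 - 1030*(-1/(8*(1 + 121)))) - 3121) = √((-1964 - 1030/((⅕)*(-40)*122)) - 3121) = √((-1964 - 1030/(-976)) - 3121) = √((-1964 - 1030*(-1/976)) - 3121) = √((-1964 + 515/488) - 3121) = √(-957917/488 - 3121) = √(-2480965/488) = I*√302677730/244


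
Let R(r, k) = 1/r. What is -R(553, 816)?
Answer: -1/553 ≈ -0.0018083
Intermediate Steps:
-R(553, 816) = -1/553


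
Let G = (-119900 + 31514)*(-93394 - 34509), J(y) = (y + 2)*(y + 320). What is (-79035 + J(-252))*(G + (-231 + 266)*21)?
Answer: -1085659857363255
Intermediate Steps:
J(y) = (2 + y)*(320 + y)
G = 11304834558 (G = -88386*(-127903) = 11304834558)
(-79035 + J(-252))*(G + (-231 + 266)*21) = (-79035 + (640 + (-252)**2 + 322*(-252)))*(11304834558 + (-231 + 266)*21) = (-79035 + (640 + 63504 - 81144))*(11304834558 + 35*21) = (-79035 - 17000)*(11304834558 + 735) = -96035*11304835293 = -1085659857363255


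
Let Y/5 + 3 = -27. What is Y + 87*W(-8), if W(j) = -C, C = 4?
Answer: -498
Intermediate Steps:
Y = -150 (Y = -15 + 5*(-27) = -15 - 135 = -150)
W(j) = -4 (W(j) = -1*4 = -4)
Y + 87*W(-8) = -150 + 87*(-4) = -150 - 348 = -498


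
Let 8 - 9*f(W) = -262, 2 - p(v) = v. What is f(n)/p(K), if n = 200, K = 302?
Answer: -⅒ ≈ -0.10000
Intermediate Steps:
p(v) = 2 - v
f(W) = 30 (f(W) = 8/9 - ⅑*(-262) = 8/9 + 262/9 = 30)
f(n)/p(K) = 30/(2 - 1*302) = 30/(2 - 302) = 30/(-300) = 30*(-1/300) = -⅒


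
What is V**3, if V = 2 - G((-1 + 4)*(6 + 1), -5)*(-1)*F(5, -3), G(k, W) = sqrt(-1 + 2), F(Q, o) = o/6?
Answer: 27/8 ≈ 3.3750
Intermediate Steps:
F(Q, o) = o/6 (F(Q, o) = o*(1/6) = o/6)
G(k, W) = 1 (G(k, W) = sqrt(1) = 1)
V = 3/2 (V = 2 - 1*(-1)*(1/6)*(-3) = 2 - (-1)*(-1)/2 = 2 - 1*1/2 = 2 - 1/2 = 3/2 ≈ 1.5000)
V**3 = (3/2)**3 = 27/8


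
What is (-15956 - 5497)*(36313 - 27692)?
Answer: -184946313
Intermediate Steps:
(-15956 - 5497)*(36313 - 27692) = -21453*8621 = -184946313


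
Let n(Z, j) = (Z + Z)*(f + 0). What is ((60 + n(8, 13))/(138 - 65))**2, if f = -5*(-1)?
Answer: 19600/5329 ≈ 3.6780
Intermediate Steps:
f = 5
n(Z, j) = 10*Z (n(Z, j) = (Z + Z)*(5 + 0) = (2*Z)*5 = 10*Z)
((60 + n(8, 13))/(138 - 65))**2 = ((60 + 10*8)/(138 - 65))**2 = ((60 + 80)/73)**2 = (140*(1/73))**2 = (140/73)**2 = 19600/5329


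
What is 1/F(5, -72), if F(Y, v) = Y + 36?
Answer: 1/41 ≈ 0.024390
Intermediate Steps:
F(Y, v) = 36 + Y
1/F(5, -72) = 1/(36 + 5) = 1/41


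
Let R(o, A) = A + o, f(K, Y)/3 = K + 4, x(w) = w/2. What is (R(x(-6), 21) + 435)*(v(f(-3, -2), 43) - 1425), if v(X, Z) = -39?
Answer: -663192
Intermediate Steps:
x(w) = w/2 (x(w) = w*(½) = w/2)
f(K, Y) = 12 + 3*K (f(K, Y) = 3*(K + 4) = 3*(4 + K) = 12 + 3*K)
(R(x(-6), 21) + 435)*(v(f(-3, -2), 43) - 1425) = ((21 + (½)*(-6)) + 435)*(-39 - 1425) = ((21 - 3) + 435)*(-1464) = (18 + 435)*(-1464) = 453*(-1464) = -663192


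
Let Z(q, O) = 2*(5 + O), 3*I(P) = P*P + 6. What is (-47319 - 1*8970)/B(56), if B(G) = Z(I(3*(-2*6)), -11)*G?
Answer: 18763/224 ≈ 83.763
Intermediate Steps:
I(P) = 2 + P**2/3 (I(P) = (P*P + 6)/3 = (P**2 + 6)/3 = (6 + P**2)/3 = 2 + P**2/3)
Z(q, O) = 10 + 2*O
B(G) = -12*G (B(G) = (10 + 2*(-11))*G = (10 - 22)*G = -12*G)
(-47319 - 1*8970)/B(56) = (-47319 - 1*8970)/((-12*56)) = (-47319 - 8970)/(-672) = -56289*(-1/672) = 18763/224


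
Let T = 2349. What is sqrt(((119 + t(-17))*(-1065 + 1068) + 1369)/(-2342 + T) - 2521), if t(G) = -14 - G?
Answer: 6*I*sqrt(3094)/7 ≈ 47.677*I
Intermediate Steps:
sqrt(((119 + t(-17))*(-1065 + 1068) + 1369)/(-2342 + T) - 2521) = sqrt(((119 + (-14 - 1*(-17)))*(-1065 + 1068) + 1369)/(-2342 + 2349) - 2521) = sqrt(((119 + (-14 + 17))*3 + 1369)/7 - 2521) = sqrt(((119 + 3)*3 + 1369)*(1/7) - 2521) = sqrt((122*3 + 1369)*(1/7) - 2521) = sqrt((366 + 1369)*(1/7) - 2521) = sqrt(1735*(1/7) - 2521) = sqrt(1735/7 - 2521) = sqrt(-15912/7) = 6*I*sqrt(3094)/7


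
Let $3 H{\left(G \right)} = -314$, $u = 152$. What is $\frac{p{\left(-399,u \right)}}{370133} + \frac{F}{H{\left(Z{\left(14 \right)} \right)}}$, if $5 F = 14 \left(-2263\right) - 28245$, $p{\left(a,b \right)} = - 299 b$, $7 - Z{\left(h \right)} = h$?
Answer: $\frac{66471527513}{581108810} \approx 114.39$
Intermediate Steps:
$Z{\left(h \right)} = 7 - h$
$H{\left(G \right)} = - \frac{314}{3}$ ($H{\left(G \right)} = \frac{1}{3} \left(-314\right) = - \frac{314}{3}$)
$F = - \frac{59927}{5}$ ($F = \frac{14 \left(-2263\right) - 28245}{5} = \frac{-31682 - 28245}{5} = \frac{1}{5} \left(-59927\right) = - \frac{59927}{5} \approx -11985.0$)
$\frac{p{\left(-399,u \right)}}{370133} + \frac{F}{H{\left(Z{\left(14 \right)} \right)}} = \frac{\left(-299\right) 152}{370133} - \frac{59927}{5 \left(- \frac{314}{3}\right)} = \left(-45448\right) \frac{1}{370133} - - \frac{179781}{1570} = - \frac{45448}{370133} + \frac{179781}{1570} = \frac{66471527513}{581108810}$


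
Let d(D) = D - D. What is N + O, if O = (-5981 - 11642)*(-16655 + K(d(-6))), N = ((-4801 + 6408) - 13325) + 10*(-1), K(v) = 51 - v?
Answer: 292600564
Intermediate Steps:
d(D) = 0
N = -11728 (N = (1607 - 13325) - 10 = -11718 - 10 = -11728)
O = 292612292 (O = (-5981 - 11642)*(-16655 + (51 - 1*0)) = -17623*(-16655 + (51 + 0)) = -17623*(-16655 + 51) = -17623*(-16604) = 292612292)
N + O = -11728 + 292612292 = 292600564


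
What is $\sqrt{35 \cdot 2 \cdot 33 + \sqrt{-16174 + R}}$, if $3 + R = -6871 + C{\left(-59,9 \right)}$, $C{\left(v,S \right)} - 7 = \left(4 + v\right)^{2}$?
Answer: $\sqrt{2310 + 12 i \sqrt{139}} \approx 48.085 + 1.4711 i$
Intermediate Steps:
$C{\left(v,S \right)} = 7 + \left(4 + v\right)^{2}$
$R = -3842$ ($R = -3 - \left(6864 - \left(4 - 59\right)^{2}\right) = -3 - \left(6864 - 3025\right) = -3 + \left(-6871 + \left(7 + 3025\right)\right) = -3 + \left(-6871 + 3032\right) = -3 - 3839 = -3842$)
$\sqrt{35 \cdot 2 \cdot 33 + \sqrt{-16174 + R}} = \sqrt{35 \cdot 2 \cdot 33 + \sqrt{-16174 - 3842}} = \sqrt{70 \cdot 33 + \sqrt{-20016}} = \sqrt{2310 + 12 i \sqrt{139}}$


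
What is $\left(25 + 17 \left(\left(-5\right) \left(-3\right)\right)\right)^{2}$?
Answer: $78400$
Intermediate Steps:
$\left(25 + 17 \left(\left(-5\right) \left(-3\right)\right)\right)^{2} = \left(25 + 17 \cdot 15\right)^{2} = \left(25 + 255\right)^{2} = 280^{2} = 78400$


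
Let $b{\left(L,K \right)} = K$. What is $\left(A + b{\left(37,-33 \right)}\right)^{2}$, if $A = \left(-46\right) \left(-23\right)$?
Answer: $1050625$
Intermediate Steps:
$A = 1058$
$\left(A + b{\left(37,-33 \right)}\right)^{2} = \left(1058 - 33\right)^{2} = 1025^{2} = 1050625$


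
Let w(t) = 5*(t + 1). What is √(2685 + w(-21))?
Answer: √2585 ≈ 50.843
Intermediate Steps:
w(t) = 5 + 5*t (w(t) = 5*(1 + t) = 5 + 5*t)
√(2685 + w(-21)) = √(2685 + (5 + 5*(-21))) = √(2685 + (5 - 105)) = √(2685 - 100) = √2585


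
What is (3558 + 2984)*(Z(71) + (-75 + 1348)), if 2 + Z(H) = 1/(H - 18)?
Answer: 440695288/53 ≈ 8.3150e+6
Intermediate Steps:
Z(H) = -2 + 1/(-18 + H) (Z(H) = -2 + 1/(H - 18) = -2 + 1/(-18 + H))
(3558 + 2984)*(Z(71) + (-75 + 1348)) = (3558 + 2984)*((37 - 2*71)/(-18 + 71) + (-75 + 1348)) = 6542*((37 - 142)/53 + 1273) = 6542*((1/53)*(-105) + 1273) = 6542*(-105/53 + 1273) = 6542*(67364/53) = 440695288/53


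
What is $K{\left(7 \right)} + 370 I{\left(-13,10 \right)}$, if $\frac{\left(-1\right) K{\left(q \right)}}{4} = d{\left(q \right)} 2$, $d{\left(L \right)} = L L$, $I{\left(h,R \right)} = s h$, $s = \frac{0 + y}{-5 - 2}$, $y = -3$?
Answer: $- \frac{17174}{7} \approx -2453.4$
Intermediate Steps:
$s = \frac{3}{7}$ ($s = \frac{0 - 3}{-5 - 2} = - \frac{3}{-7} = \left(-3\right) \left(- \frac{1}{7}\right) = \frac{3}{7} \approx 0.42857$)
$I{\left(h,R \right)} = \frac{3 h}{7}$
$d{\left(L \right)} = L^{2}$
$K{\left(q \right)} = - 8 q^{2}$ ($K{\left(q \right)} = - 4 q^{2} \cdot 2 = - 4 \cdot 2 q^{2} = - 8 q^{2}$)
$K{\left(7 \right)} + 370 I{\left(-13,10 \right)} = - 8 \cdot 7^{2} + 370 \cdot \frac{3}{7} \left(-13\right) = \left(-8\right) 49 + 370 \left(- \frac{39}{7}\right) = -392 - \frac{14430}{7} = - \frac{17174}{7}$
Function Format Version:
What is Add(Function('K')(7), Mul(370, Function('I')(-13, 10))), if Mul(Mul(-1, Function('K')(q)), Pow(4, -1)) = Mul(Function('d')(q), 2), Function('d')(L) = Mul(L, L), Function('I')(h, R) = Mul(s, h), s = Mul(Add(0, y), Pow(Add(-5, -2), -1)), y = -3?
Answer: Rational(-17174, 7) ≈ -2453.4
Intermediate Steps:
s = Rational(3, 7) (s = Mul(Add(0, -3), Pow(Add(-5, -2), -1)) = Mul(-3, Pow(-7, -1)) = Mul(-3, Rational(-1, 7)) = Rational(3, 7) ≈ 0.42857)
Function('I')(h, R) = Mul(Rational(3, 7), h)
Function('d')(L) = Pow(L, 2)
Function('K')(q) = Mul(-8, Pow(q, 2)) (Function('K')(q) = Mul(-4, Mul(Pow(q, 2), 2)) = Mul(-4, Mul(2, Pow(q, 2))) = Mul(-8, Pow(q, 2)))
Add(Function('K')(7), Mul(370, Function('I')(-13, 10))) = Add(Mul(-8, Pow(7, 2)), Mul(370, Mul(Rational(3, 7), -13))) = Add(Mul(-8, 49), Mul(370, Rational(-39, 7))) = Add(-392, Rational(-14430, 7)) = Rational(-17174, 7)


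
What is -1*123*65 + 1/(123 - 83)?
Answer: -319799/40 ≈ -7995.0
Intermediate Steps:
-1*123*65 + 1/(123 - 83) = -123*65 + 1/40 = -7995 + 1/40 = -319799/40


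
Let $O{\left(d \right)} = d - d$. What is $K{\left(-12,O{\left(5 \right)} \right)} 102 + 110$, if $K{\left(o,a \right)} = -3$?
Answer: $-196$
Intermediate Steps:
$O{\left(d \right)} = 0$
$K{\left(-12,O{\left(5 \right)} \right)} 102 + 110 = \left(-3\right) 102 + 110 = -306 + 110 = -196$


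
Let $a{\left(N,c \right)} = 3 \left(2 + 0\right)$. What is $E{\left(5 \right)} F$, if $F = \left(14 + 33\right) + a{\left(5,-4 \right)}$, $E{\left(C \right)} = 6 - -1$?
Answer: $371$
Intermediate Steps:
$E{\left(C \right)} = 7$ ($E{\left(C \right)} = 6 + 1 = 7$)
$a{\left(N,c \right)} = 6$ ($a{\left(N,c \right)} = 3 \cdot 2 = 6$)
$F = 53$ ($F = \left(14 + 33\right) + 6 = 47 + 6 = 53$)
$E{\left(5 \right)} F = 7 \cdot 53 = 371$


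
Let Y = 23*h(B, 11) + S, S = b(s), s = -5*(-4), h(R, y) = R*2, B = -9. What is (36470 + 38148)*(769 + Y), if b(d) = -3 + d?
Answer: 27757896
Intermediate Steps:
h(R, y) = 2*R
s = 20
S = 17 (S = -3 + 20 = 17)
Y = -397 (Y = 23*(2*(-9)) + 17 = 23*(-18) + 17 = -414 + 17 = -397)
(36470 + 38148)*(769 + Y) = (36470 + 38148)*(769 - 397) = 74618*372 = 27757896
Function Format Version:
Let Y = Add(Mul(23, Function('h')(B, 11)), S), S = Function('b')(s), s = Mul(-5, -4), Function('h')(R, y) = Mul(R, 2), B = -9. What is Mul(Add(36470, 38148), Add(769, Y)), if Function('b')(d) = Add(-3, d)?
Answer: 27757896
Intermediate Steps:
Function('h')(R, y) = Mul(2, R)
s = 20
S = 17 (S = Add(-3, 20) = 17)
Y = -397 (Y = Add(Mul(23, Mul(2, -9)), 17) = Add(Mul(23, -18), 17) = Add(-414, 17) = -397)
Mul(Add(36470, 38148), Add(769, Y)) = Mul(Add(36470, 38148), Add(769, -397)) = Mul(74618, 372) = 27757896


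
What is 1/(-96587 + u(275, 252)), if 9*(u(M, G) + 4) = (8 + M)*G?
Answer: -1/88667 ≈ -1.1278e-5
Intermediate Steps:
u(M, G) = -4 + G*(8 + M)/9 (u(M, G) = -4 + ((8 + M)*G)/9 = -4 + (G*(8 + M))/9 = -4 + G*(8 + M)/9)
1/(-96587 + u(275, 252)) = 1/(-96587 + (-4 + (8/9)*252 + (⅑)*252*275)) = 1/(-96587 + (-4 + 224 + 7700)) = 1/(-96587 + 7920) = 1/(-88667) = -1/88667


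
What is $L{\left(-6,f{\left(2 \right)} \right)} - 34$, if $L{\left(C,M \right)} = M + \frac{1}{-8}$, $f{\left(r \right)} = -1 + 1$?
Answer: $- \frac{273}{8} \approx -34.125$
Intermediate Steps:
$f{\left(r \right)} = 0$
$L{\left(C,M \right)} = - \frac{1}{8} + M$ ($L{\left(C,M \right)} = M - \frac{1}{8} = - \frac{1}{8} + M$)
$L{\left(-6,f{\left(2 \right)} \right)} - 34 = \left(- \frac{1}{8} + 0\right) - 34 = - \frac{1}{8} - 34 = - \frac{273}{8}$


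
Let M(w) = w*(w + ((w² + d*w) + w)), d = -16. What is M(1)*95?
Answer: -1235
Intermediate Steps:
M(w) = w*(w² - 14*w) (M(w) = w*(w + ((w² - 16*w) + w)) = w*(w + (w² - 15*w)) = w*(w² - 14*w))
M(1)*95 = (1²*(-14 + 1))*95 = (1*(-13))*95 = -13*95 = -1235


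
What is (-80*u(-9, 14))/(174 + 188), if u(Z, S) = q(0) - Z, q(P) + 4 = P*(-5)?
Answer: -200/181 ≈ -1.1050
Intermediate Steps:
q(P) = -4 - 5*P (q(P) = -4 + P*(-5) = -4 - 5*P)
u(Z, S) = -4 - Z (u(Z, S) = (-4 - 5*0) - Z = (-4 + 0) - Z = -4 - Z)
(-80*u(-9, 14))/(174 + 188) = (-80*(-4 - 1*(-9)))/(174 + 188) = -80*(-4 + 9)/362 = -80*5*(1/362) = -400*1/362 = -200/181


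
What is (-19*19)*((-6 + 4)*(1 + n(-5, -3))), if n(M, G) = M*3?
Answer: -10108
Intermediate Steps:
n(M, G) = 3*M
(-19*19)*((-6 + 4)*(1 + n(-5, -3))) = (-19*19)*((-6 + 4)*(1 + 3*(-5))) = -(-722)*(1 - 15) = -(-722)*(-14) = -361*28 = -10108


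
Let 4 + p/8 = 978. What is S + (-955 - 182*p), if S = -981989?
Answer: -2401088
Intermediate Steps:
p = 7792 (p = -32 + 8*978 = -32 + 7824 = 7792)
S + (-955 - 182*p) = -981989 + (-955 - 182*7792) = -981989 + (-955 - 1418144) = -981989 - 1419099 = -2401088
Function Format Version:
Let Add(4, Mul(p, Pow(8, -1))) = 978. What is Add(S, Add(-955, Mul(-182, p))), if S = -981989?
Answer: -2401088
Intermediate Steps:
p = 7792 (p = Add(-32, Mul(8, 978)) = Add(-32, 7824) = 7792)
Add(S, Add(-955, Mul(-182, p))) = Add(-981989, Add(-955, Mul(-182, 7792))) = Add(-981989, Add(-955, -1418144)) = Add(-981989, -1419099) = -2401088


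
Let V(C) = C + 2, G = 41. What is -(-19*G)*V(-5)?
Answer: -2337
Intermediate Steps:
V(C) = 2 + C
-(-19*G)*V(-5) = -(-19*41)*(2 - 5) = -(-779)*(-3) = -1*2337 = -2337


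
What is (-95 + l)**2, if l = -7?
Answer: 10404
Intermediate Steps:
(-95 + l)**2 = (-95 - 7)**2 = (-102)**2 = 10404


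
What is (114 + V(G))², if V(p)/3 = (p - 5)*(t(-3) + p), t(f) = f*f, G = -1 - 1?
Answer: 1089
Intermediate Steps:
G = -2
t(f) = f²
V(p) = 3*(-5 + p)*(9 + p) (V(p) = 3*((p - 5)*((-3)² + p)) = 3*((-5 + p)*(9 + p)) = 3*(-5 + p)*(9 + p))
(114 + V(G))² = (114 + (-135 + 3*(-2)² + 12*(-2)))² = (114 + (-135 + 3*4 - 24))² = (114 + (-135 + 12 - 24))² = (114 - 147)² = (-33)² = 1089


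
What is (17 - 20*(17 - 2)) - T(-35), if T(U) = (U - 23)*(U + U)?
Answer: -4343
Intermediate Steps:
T(U) = 2*U*(-23 + U) (T(U) = (-23 + U)*(2*U) = 2*U*(-23 + U))
(17 - 20*(17 - 2)) - T(-35) = (17 - 20*(17 - 2)) - 2*(-35)*(-23 - 35) = (17 - 20*15) - 2*(-35)*(-58) = (17 - 300) - 1*4060 = -283 - 4060 = -4343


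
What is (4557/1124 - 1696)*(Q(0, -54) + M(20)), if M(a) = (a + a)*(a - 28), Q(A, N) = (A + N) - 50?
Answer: 201585182/281 ≈ 7.1739e+5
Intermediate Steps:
Q(A, N) = -50 + A + N
M(a) = 2*a*(-28 + a) (M(a) = (2*a)*(-28 + a) = 2*a*(-28 + a))
(4557/1124 - 1696)*(Q(0, -54) + M(20)) = (4557/1124 - 1696)*((-50 + 0 - 54) + 2*20*(-28 + 20)) = (4557*(1/1124) - 1696)*(-104 + 2*20*(-8)) = (4557/1124 - 1696)*(-104 - 320) = -1901747/1124*(-424) = 201585182/281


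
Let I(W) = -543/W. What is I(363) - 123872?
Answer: -14988693/121 ≈ -1.2387e+5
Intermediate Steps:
I(363) - 123872 = -543/363 - 123872 = -543*1/363 - 123872 = -181/121 - 123872 = -14988693/121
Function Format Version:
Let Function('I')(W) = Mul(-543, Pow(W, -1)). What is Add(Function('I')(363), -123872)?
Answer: Rational(-14988693, 121) ≈ -1.2387e+5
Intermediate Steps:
Add(Function('I')(363), -123872) = Add(Mul(-543, Pow(363, -1)), -123872) = Add(Mul(-543, Rational(1, 363)), -123872) = Add(Rational(-181, 121), -123872) = Rational(-14988693, 121)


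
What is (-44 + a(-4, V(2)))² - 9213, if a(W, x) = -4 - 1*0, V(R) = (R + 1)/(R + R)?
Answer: -6909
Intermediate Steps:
V(R) = (1 + R)/(2*R) (V(R) = (1 + R)/((2*R)) = (1 + R)*(1/(2*R)) = (1 + R)/(2*R))
a(W, x) = -4 (a(W, x) = -4 + 0 = -4)
(-44 + a(-4, V(2)))² - 9213 = (-44 - 4)² - 9213 = (-48)² - 9213 = 2304 - 9213 = -6909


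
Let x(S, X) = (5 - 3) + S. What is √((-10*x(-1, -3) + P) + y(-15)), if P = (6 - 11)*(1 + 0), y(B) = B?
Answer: I*√30 ≈ 5.4772*I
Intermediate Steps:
x(S, X) = 2 + S
P = -5 (P = -5*1 = -5)
√((-10*x(-1, -3) + P) + y(-15)) = √((-10*(2 - 1) - 5) - 15) = √((-10*1 - 5) - 15) = √((-10 - 5) - 15) = √(-15 - 15) = √(-30) = I*√30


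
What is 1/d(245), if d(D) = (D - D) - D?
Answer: -1/245 ≈ -0.0040816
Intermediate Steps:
d(D) = -D (d(D) = 0 - D = -D)
1/d(245) = 1/(-1*245) = 1/(-245) = -1/245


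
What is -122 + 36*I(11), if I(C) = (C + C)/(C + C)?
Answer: -86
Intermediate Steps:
I(C) = 1 (I(C) = (2*C)/((2*C)) = (2*C)*(1/(2*C)) = 1)
-122 + 36*I(11) = -122 + 36*1 = -122 + 36 = -86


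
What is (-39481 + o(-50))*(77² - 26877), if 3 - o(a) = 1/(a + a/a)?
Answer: 40522251108/49 ≈ 8.2698e+8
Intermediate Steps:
o(a) = 3 - 1/(1 + a) (o(a) = 3 - 1/(a + a/a) = 3 - 1/(a + 1) = 3 - 1/(1 + a))
(-39481 + o(-50))*(77² - 26877) = (-39481 + (2 + 3*(-50))/(1 - 50))*(77² - 26877) = (-39481 + (2 - 150)/(-49))*(5929 - 26877) = (-39481 - 1/49*(-148))*(-20948) = (-39481 + 148/49)*(-20948) = -1934421/49*(-20948) = 40522251108/49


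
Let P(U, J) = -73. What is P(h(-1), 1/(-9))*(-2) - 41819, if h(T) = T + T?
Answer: -41673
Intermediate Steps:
h(T) = 2*T
P(h(-1), 1/(-9))*(-2) - 41819 = -73*(-2) - 41819 = 146 - 41819 = -41673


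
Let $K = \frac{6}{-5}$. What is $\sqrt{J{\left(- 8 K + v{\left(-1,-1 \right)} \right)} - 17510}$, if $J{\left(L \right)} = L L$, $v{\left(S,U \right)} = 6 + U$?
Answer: $\frac{i \sqrt{432421}}{5} \approx 131.52 i$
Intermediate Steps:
$K = - \frac{6}{5}$ ($K = 6 \left(- \frac{1}{5}\right) = - \frac{6}{5} \approx -1.2$)
$J{\left(L \right)} = L^{2}$
$\sqrt{J{\left(- 8 K + v{\left(-1,-1 \right)} \right)} - 17510} = \sqrt{\left(\left(-8\right) \left(- \frac{6}{5}\right) + \left(6 - 1\right)\right)^{2} - 17510} = \sqrt{\left(\frac{48}{5} + 5\right)^{2} - 17510} = \sqrt{\left(\frac{73}{5}\right)^{2} - 17510} = \sqrt{\frac{5329}{25} - 17510} = \sqrt{- \frac{432421}{25}} = \frac{i \sqrt{432421}}{5}$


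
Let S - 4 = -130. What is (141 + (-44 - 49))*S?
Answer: -6048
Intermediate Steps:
S = -126 (S = 4 - 130 = -126)
(141 + (-44 - 49))*S = (141 + (-44 - 49))*(-126) = (141 - 93)*(-126) = 48*(-126) = -6048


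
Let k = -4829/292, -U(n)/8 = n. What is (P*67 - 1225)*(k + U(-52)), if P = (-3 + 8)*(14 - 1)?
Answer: 182546295/146 ≈ 1.2503e+6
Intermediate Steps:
U(n) = -8*n
k = -4829/292 (k = -4829*1/292 = -4829/292 ≈ -16.538)
P = 65 (P = 5*13 = 65)
(P*67 - 1225)*(k + U(-52)) = (65*67 - 1225)*(-4829/292 - 8*(-52)) = (4355 - 1225)*(-4829/292 + 416) = 3130*(116643/292) = 182546295/146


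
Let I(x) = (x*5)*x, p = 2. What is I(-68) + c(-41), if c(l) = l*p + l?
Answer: 22997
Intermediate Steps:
I(x) = 5*x² (I(x) = (5*x)*x = 5*x²)
c(l) = 3*l (c(l) = l*2 + l = 2*l + l = 3*l)
I(-68) + c(-41) = 5*(-68)² + 3*(-41) = 5*4624 - 123 = 23120 - 123 = 22997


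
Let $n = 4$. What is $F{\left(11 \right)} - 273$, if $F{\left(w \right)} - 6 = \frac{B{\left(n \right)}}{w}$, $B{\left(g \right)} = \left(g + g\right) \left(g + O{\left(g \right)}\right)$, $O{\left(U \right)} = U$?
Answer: $- \frac{2873}{11} \approx -261.18$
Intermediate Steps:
$B{\left(g \right)} = 4 g^{2}$ ($B{\left(g \right)} = \left(g + g\right) \left(g + g\right) = 2 g 2 g = 4 g^{2}$)
$F{\left(w \right)} = 6 + \frac{64}{w}$ ($F{\left(w \right)} = 6 + \frac{4 \cdot 4^{2}}{w} = 6 + \frac{4 \cdot 16}{w} = 6 + \frac{64}{w}$)
$F{\left(11 \right)} - 273 = \left(6 + \frac{64}{11}\right) - 273 = \frac{130}{11} - 273 = - \frac{2873}{11}$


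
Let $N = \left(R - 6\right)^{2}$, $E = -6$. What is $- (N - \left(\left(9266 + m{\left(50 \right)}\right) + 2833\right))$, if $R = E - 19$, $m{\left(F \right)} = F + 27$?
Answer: $11215$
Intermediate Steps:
$m{\left(F \right)} = 27 + F$
$R = -25$ ($R = -6 - 19 = -25$)
$N = 961$ ($N = \left(-25 - 6\right)^{2} = \left(-31\right)^{2} = 961$)
$- (N - \left(\left(9266 + m{\left(50 \right)}\right) + 2833\right)) = - (961 - \left(\left(9266 + \left(27 + 50\right)\right) + 2833\right)) = - (961 - \left(\left(9266 + 77\right) + 2833\right)) = - (961 - \left(9343 + 2833\right)) = - (961 - 12176) = \left(-1\right) \left(-11215\right) = 11215$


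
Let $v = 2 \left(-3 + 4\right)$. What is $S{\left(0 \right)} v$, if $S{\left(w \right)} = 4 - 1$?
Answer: $6$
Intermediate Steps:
$S{\left(w \right)} = 3$
$v = 2$ ($v = 2 \cdot 1 = 2$)
$S{\left(0 \right)} v = 3 \cdot 2 = 6$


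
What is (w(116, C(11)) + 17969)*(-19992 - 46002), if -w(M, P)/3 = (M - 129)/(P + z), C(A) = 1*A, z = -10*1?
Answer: -1188419952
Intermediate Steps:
z = -10
C(A) = A
w(M, P) = -3*(-129 + M)/(-10 + P) (w(M, P) = -3*(M - 129)/(P - 10) = -3*(-129 + M)/(-10 + P))
(w(116, C(11)) + 17969)*(-19992 - 46002) = (3*(129 - 1*116)/(-10 + 11) + 17969)*(-19992 - 46002) = (3*(129 - 116)/1 + 17969)*(-65994) = (3*1*13 + 17969)*(-65994) = (39 + 17969)*(-65994) = 18008*(-65994) = -1188419952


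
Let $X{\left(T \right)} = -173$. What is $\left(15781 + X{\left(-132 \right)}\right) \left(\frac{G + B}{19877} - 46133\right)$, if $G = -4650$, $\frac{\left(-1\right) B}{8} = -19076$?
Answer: $- \frac{14310002556264}{19877} \approx -7.1993 \cdot 10^{8}$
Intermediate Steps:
$B = 152608$ ($B = \left(-8\right) \left(-19076\right) = 152608$)
$\left(15781 + X{\left(-132 \right)}\right) \left(\frac{G + B}{19877} - 46133\right) = \left(15781 - 173\right) \left(\frac{-4650 + 152608}{19877} - 46133\right) = 15608 \left(147958 \cdot \frac{1}{19877} - 46133\right) = 15608 \left(\frac{147958}{19877} - 46133\right) = 15608 \left(- \frac{916837683}{19877}\right) = - \frac{14310002556264}{19877}$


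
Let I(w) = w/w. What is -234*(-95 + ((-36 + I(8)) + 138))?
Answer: -1872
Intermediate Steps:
I(w) = 1
-234*(-95 + ((-36 + I(8)) + 138)) = -234*(-95 + ((-36 + 1) + 138)) = -234*(-95 + (-35 + 138)) = -234*(-95 + 103) = -234*8 = -1872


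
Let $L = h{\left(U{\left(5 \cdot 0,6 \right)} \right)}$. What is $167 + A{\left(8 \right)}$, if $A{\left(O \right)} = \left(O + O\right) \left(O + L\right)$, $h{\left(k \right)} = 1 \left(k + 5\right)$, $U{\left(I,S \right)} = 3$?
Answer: $423$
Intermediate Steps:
$h{\left(k \right)} = 5 + k$ ($h{\left(k \right)} = 1 \left(5 + k\right) = 5 + k$)
$L = 8$ ($L = 5 + 3 = 8$)
$A{\left(O \right)} = 2 O \left(8 + O\right)$ ($A{\left(O \right)} = \left(O + O\right) \left(O + 8\right) = 2 O \left(8 + O\right)$)
$167 + A{\left(8 \right)} = 167 + 2 \cdot 8 \left(8 + 8\right) = 167 + 2 \cdot 8 \cdot 16 = 167 + 256 = 423$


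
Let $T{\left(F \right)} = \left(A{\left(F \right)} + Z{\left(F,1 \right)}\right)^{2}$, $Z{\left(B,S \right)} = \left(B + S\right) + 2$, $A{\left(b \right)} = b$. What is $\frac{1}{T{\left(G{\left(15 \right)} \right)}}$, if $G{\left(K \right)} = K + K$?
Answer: $\frac{1}{3969} \approx 0.00025195$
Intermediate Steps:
$G{\left(K \right)} = 2 K$
$Z{\left(B,S \right)} = 2 + B + S$
$T{\left(F \right)} = \left(3 + 2 F\right)^{2}$ ($T{\left(F \right)} = \left(F + \left(2 + F + 1\right)\right)^{2} = \left(F + \left(3 + F\right)\right)^{2} = \left(3 + 2 F\right)^{2}$)
$\frac{1}{T{\left(G{\left(15 \right)} \right)}} = \frac{1}{\left(3 + 2 \cdot 2 \cdot 15\right)^{2}} = \frac{1}{\left(3 + 2 \cdot 30\right)^{2}} = \frac{1}{\left(3 + 60\right)^{2}} = \frac{1}{63^{2}} = \frac{1}{3969}$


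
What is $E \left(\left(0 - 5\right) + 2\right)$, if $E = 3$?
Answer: $-9$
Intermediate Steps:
$E \left(\left(0 - 5\right) + 2\right) = 3 \left(\left(0 - 5\right) + 2\right) = 3 \left(-5 + 2\right) = 3 \left(-3\right) = -9$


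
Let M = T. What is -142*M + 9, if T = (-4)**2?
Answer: -2263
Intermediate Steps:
T = 16
M = 16
-142*M + 9 = -142*16 + 9 = -2272 + 9 = -2263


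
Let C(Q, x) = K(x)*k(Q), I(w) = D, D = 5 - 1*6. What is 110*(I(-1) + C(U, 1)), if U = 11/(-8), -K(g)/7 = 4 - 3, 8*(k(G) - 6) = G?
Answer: -147125/32 ≈ -4597.7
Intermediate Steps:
k(G) = 6 + G/8
K(g) = -7 (K(g) = -7*(4 - 3) = -7*1 = -7)
U = -11/8 (U = 11*(-⅛) = -11/8 ≈ -1.3750)
D = -1 (D = 5 - 6 = -1)
I(w) = -1
C(Q, x) = -42 - 7*Q/8 (C(Q, x) = -7*(6 + Q/8) = -42 - 7*Q/8)
110*(I(-1) + C(U, 1)) = 110*(-1 + (-42 - 7/8*(-11/8))) = 110*(-1 + (-42 + 77/64)) = 110*(-1 - 2611/64) = 110*(-2675/64) = -147125/32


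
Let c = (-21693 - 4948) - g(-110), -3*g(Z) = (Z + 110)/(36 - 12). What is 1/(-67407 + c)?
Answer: -1/94048 ≈ -1.0633e-5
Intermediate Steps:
g(Z) = -55/36 - Z/72 (g(Z) = -(Z + 110)/(3*(36 - 12)) = -(110 + Z)/(3*24) = -(55/12 + Z/24)/3 = -55/36 - Z/72)
c = -26641 (c = (-21693 - 4948) - (-55/36 - 1/72*(-110)) = -26641 - (-55/36 + 55/36) = -26641 - 1*0 = -26641 + 0 = -26641)
1/(-67407 + c) = 1/(-67407 - 26641) = 1/(-94048) = -1/94048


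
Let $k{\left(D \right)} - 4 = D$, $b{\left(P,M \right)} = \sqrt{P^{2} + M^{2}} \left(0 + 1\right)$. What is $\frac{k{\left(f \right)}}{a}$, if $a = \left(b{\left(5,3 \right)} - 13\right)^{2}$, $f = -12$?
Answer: $- \frac{1624}{18225} - \frac{208 \sqrt{34}}{18225} \approx -0.15566$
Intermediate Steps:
$b{\left(P,M \right)} = \sqrt{M^{2} + P^{2}}$ ($b{\left(P,M \right)} = \sqrt{M^{2} + P^{2}} \cdot 1 = \sqrt{M^{2} + P^{2}}$)
$a = \left(-13 + \sqrt{34}\right)^{2}$ ($a = \left(\sqrt{3^{2} + 5^{2}} - 13\right)^{2} = \left(\sqrt{9 + 25} - 13\right)^{2} = \left(\sqrt{34} - 13\right)^{2} = \left(-13 + \sqrt{34}\right)^{2} \approx 51.395$)
$k{\left(D \right)} = 4 + D$
$\frac{k{\left(f \right)}}{a} = \frac{4 - 12}{\left(13 - \sqrt{34}\right)^{2}} = - \frac{8}{\left(13 - \sqrt{34}\right)^{2}}$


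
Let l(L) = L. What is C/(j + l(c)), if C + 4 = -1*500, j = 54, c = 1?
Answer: -504/55 ≈ -9.1636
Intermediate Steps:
C = -504 (C = -4 - 1*500 = -4 - 500 = -504)
C/(j + l(c)) = -504/(54 + 1) = -504/55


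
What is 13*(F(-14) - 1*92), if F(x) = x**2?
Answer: 1352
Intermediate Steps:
13*(F(-14) - 1*92) = 13*((-14)**2 - 1*92) = 13*(196 - 92) = 13*104 = 1352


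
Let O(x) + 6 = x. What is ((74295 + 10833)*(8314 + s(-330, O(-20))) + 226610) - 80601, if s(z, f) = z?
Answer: 679807961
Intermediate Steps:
O(x) = -6 + x
((74295 + 10833)*(8314 + s(-330, O(-20))) + 226610) - 80601 = ((74295 + 10833)*(8314 - 330) + 226610) - 80601 = (85128*7984 + 226610) - 80601 = (679661952 + 226610) - 80601 = 679888562 - 80601 = 679807961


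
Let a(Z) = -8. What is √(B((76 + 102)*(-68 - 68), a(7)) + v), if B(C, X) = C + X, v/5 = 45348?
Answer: 2*√50631 ≈ 450.03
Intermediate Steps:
v = 226740 (v = 5*45348 = 226740)
√(B((76 + 102)*(-68 - 68), a(7)) + v) = √(((76 + 102)*(-68 - 68) - 8) + 226740) = √((178*(-136) - 8) + 226740) = √((-24208 - 8) + 226740) = √(-24216 + 226740) = √202524 = 2*√50631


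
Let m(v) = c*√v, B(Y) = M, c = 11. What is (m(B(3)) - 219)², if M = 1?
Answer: 43264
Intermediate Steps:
B(Y) = 1
m(v) = 11*√v
(m(B(3)) - 219)² = (11*√1 - 219)² = (11*1 - 219)² = (11 - 219)² = (-208)² = 43264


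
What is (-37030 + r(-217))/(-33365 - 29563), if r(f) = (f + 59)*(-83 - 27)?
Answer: 3275/10488 ≈ 0.31226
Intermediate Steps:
r(f) = -6490 - 110*f (r(f) = (59 + f)*(-110) = -6490 - 110*f)
(-37030 + r(-217))/(-33365 - 29563) = (-37030 + (-6490 - 110*(-217)))/(-33365 - 29563) = (-37030 + (-6490 + 23870))/(-62928) = (-37030 + 17380)*(-1/62928) = -19650*(-1/62928) = 3275/10488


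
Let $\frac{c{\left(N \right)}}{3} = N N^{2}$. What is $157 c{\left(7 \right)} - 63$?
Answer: $161490$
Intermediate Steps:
$c{\left(N \right)} = 3 N^{3}$ ($c{\left(N \right)} = 3 N N^{2} = 3 N^{3}$)
$157 c{\left(7 \right)} - 63 = 157 \cdot 3 \cdot 7^{3} - 63 = 157 \cdot 3 \cdot 343 - 63 = 157 \cdot 1029 - 63 = 161553 - 63 = 161490$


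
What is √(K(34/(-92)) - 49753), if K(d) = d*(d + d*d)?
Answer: I*√222766482842/2116 ≈ 223.05*I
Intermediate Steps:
K(d) = d*(d + d²)
√(K(34/(-92)) - 49753) = √((34/(-92))²*(1 + 34/(-92)) - 49753) = √((34*(-1/92))²*(1 + 34*(-1/92)) - 49753) = √((-17/46)²*(1 - 17/46) - 49753) = √((289/2116)*(29/46) - 49753) = √(8381/97336 - 49753) = √(-4842749627/97336) = I*√222766482842/2116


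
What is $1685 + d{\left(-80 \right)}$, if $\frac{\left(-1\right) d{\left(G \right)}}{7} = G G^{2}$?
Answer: $3585685$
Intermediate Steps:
$d{\left(G \right)} = - 7 G^{3}$ ($d{\left(G \right)} = - 7 G G^{2} = - 7 G^{3}$)
$1685 + d{\left(-80 \right)} = 1685 - 7 \left(-80\right)^{3} = 1685 - -3584000 = 1685 + 3584000 = 3585685$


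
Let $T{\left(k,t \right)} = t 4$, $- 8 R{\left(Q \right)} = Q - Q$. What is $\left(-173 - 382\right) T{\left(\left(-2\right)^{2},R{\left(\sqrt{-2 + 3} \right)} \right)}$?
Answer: $0$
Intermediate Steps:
$R{\left(Q \right)} = 0$ ($R{\left(Q \right)} = - \frac{Q - Q}{8} = \left(- \frac{1}{8}\right) 0 = 0$)
$T{\left(k,t \right)} = 4 t$
$\left(-173 - 382\right) T{\left(\left(-2\right)^{2},R{\left(\sqrt{-2 + 3} \right)} \right)} = \left(-173 - 382\right) 4 \cdot 0 = \left(-555\right) 0 = 0$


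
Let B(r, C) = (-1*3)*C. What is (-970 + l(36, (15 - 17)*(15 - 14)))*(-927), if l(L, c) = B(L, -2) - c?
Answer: 891774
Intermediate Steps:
B(r, C) = -3*C
l(L, c) = 6 - c (l(L, c) = -3*(-2) - c = 6 - c)
(-970 + l(36, (15 - 17)*(15 - 14)))*(-927) = (-970 + (6 - (15 - 17)*(15 - 14)))*(-927) = (-970 + (6 - (-2)))*(-927) = (-970 + (6 - 1*(-2)))*(-927) = (-970 + (6 + 2))*(-927) = (-970 + 8)*(-927) = -962*(-927) = 891774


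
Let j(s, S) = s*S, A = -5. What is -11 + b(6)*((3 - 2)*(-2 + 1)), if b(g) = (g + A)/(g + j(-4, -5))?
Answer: -287/26 ≈ -11.038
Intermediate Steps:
j(s, S) = S*s
b(g) = (-5 + g)/(20 + g) (b(g) = (g - 5)/(g - 5*(-4)) = (-5 + g)/(g + 20) = (-5 + g)/(20 + g))
-11 + b(6)*((3 - 2)*(-2 + 1)) = -11 + ((-5 + 6)/(20 + 6))*((3 - 2)*(-2 + 1)) = -11 + (1/26)*(1*(-1)) = -11 + ((1/26)*1)*(-1) = -11 + (1/26)*(-1) = -11 - 1/26 = -287/26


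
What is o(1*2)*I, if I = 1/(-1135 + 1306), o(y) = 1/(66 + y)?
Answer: 1/11628 ≈ 8.5999e-5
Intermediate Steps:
I = 1/171 ≈ 0.0058480
o(1*2)*I = (1/171)/(66 + 1*2) = (1/171)/(66 + 2) = (1/171)/68 = (1/68)*(1/171) = 1/11628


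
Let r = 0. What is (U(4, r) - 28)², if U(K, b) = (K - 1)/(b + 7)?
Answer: 37249/49 ≈ 760.18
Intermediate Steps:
U(K, b) = (-1 + K)/(7 + b)
(U(4, r) - 28)² = ((-1 + 4)/(7 + 0) - 28)² = (3/7 - 28)² = (-193/7)² = 37249/49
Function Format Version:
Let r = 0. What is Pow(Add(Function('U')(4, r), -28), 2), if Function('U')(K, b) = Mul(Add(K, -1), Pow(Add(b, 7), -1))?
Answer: Rational(37249, 49) ≈ 760.18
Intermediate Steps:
Function('U')(K, b) = Mul(Pow(Add(7, b), -1), Add(-1, K)) (Function('U')(K, b) = Mul(Add(-1, K), Pow(Add(7, b), -1)) = Mul(Pow(Add(7, b), -1), Add(-1, K)))
Pow(Add(Function('U')(4, r), -28), 2) = Pow(Add(Mul(Pow(Add(7, 0), -1), Add(-1, 4)), -28), 2) = Pow(Add(Mul(Pow(7, -1), 3), -28), 2) = Pow(Add(Mul(Rational(1, 7), 3), -28), 2) = Pow(Add(Rational(3, 7), -28), 2) = Pow(Rational(-193, 7), 2) = Rational(37249, 49)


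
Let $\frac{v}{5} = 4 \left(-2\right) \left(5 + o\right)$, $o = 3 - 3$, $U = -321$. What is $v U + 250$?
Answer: $64450$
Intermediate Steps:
$o = 0$ ($o = 3 - 3 = 0$)
$v = -200$ ($v = 5 \cdot 4 \left(-2\right) \left(5 + 0\right) = 5 \left(\left(-8\right) 5\right) = 5 \left(-40\right) = -200$)
$v U + 250 = \left(-200\right) \left(-321\right) + 250 = 64200 + 250 = 64450$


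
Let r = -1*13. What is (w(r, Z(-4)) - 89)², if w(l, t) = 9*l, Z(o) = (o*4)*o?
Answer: 42436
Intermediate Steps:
Z(o) = 4*o² (Z(o) = (4*o)*o = 4*o²)
r = -13
(w(r, Z(-4)) - 89)² = (9*(-13) - 89)² = (-117 - 89)² = (-206)² = 42436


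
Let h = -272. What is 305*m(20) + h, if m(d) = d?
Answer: 5828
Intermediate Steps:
305*m(20) + h = 305*20 - 272 = 6100 - 272 = 5828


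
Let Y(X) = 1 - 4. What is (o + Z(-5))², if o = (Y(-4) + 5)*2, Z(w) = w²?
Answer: 841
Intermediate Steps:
Y(X) = -3
o = 4 (o = (-3 + 5)*2 = 2*2 = 4)
(o + Z(-5))² = (4 + (-5)²)² = (4 + 25)² = 29² = 841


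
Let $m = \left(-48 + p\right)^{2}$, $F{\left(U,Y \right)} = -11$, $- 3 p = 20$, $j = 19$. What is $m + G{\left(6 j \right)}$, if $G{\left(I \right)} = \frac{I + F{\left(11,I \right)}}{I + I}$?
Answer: $\frac{2044405}{684} \approx 2988.9$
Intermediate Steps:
$p = - \frac{20}{3}$ ($p = \left(- \frac{1}{3}\right) 20 = - \frac{20}{3} \approx -6.6667$)
$G{\left(I \right)} = \frac{-11 + I}{2 I}$ ($G{\left(I \right)} = \frac{I - 11}{I + I} = \frac{-11 + I}{2 I}$)
$m = \frac{26896}{9}$ ($m = \left(-48 - \frac{20}{3}\right)^{2} = \left(- \frac{164}{3}\right)^{2} = \frac{26896}{9} \approx 2988.4$)
$m + G{\left(6 j \right)} = \frac{26896}{9} + \frac{-11 + 6 \cdot 19}{2 \cdot 6 \cdot 19} = \frac{26896}{9} + \frac{-11 + 114}{2 \cdot 114} = \frac{26896}{9} + \frac{1}{2} \cdot \frac{1}{114} \cdot 103 = \frac{26896}{9} + \frac{103}{228} = \frac{2044405}{684}$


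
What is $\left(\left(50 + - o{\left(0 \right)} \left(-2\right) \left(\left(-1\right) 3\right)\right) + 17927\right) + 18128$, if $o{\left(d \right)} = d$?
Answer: $36105$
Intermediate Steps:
$\left(\left(50 + - o{\left(0 \right)} \left(-2\right) \left(\left(-1\right) 3\right)\right) + 17927\right) + 18128 = \left(\left(50 + \left(-1\right) 0 \left(-2\right) \left(\left(-1\right) 3\right)\right) + 17927\right) + 18128 = \left(\left(50 + 0 \left(-2\right) \left(-3\right)\right) + 17927\right) + 18128 = \left(\left(50 + 0 \left(-3\right)\right) + 17927\right) + 18128 = \left(\left(50 + 0\right) + 17927\right) + 18128 = \left(50 + 17927\right) + 18128 = 17977 + 18128 = 36105$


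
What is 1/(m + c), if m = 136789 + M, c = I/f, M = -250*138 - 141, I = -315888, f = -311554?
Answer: 155777/15912466940 ≈ 9.7896e-6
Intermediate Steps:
M = -34641 (M = -34500 - 141 = -34641)
c = 157944/155777 (c = -315888/(-311554) = -315888*(-1/311554) = 157944/155777 ≈ 1.0139)
m = 102148 (m = 136789 - 34641 = 102148)
1/(m + c) = 1/(102148 + 157944/155777) = 1/(15912466940/155777) = 155777/15912466940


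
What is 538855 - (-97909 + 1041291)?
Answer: -404527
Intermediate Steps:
538855 - (-97909 + 1041291) = 538855 - 1*943382 = 538855 - 943382 = -404527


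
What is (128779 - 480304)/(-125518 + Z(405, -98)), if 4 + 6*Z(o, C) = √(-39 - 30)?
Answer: 69062007600/24659899331 + 2109150*I*√69/567177684613 ≈ 2.8006 + 3.089e-5*I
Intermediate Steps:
Z(o, C) = -⅔ + I*√69/6 (Z(o, C) = -⅔ + √(-39 - 30)/6 = -⅔ + √(-69)/6 = -⅔ + (I*√69)/6 = -⅔ + I*√69/6)
(128779 - 480304)/(-125518 + Z(405, -98)) = (128779 - 480304)/(-125518 + (-⅔ + I*√69/6)) = -351525/(-376556/3 + I*√69/6)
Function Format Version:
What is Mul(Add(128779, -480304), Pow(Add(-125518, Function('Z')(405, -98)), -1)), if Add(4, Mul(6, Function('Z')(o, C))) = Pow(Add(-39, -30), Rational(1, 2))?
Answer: Add(Rational(69062007600, 24659899331), Mul(Rational(2109150, 567177684613), I, Pow(69, Rational(1, 2)))) ≈ Add(2.8006, Mul(3.0890e-5, I))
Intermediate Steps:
Function('Z')(o, C) = Add(Rational(-2, 3), Mul(Rational(1, 6), I, Pow(69, Rational(1, 2)))) (Function('Z')(o, C) = Add(Rational(-2, 3), Mul(Rational(1, 6), Pow(Add(-39, -30), Rational(1, 2)))) = Add(Rational(-2, 3), Mul(Rational(1, 6), Pow(-69, Rational(1, 2)))) = Add(Rational(-2, 3), Mul(Rational(1, 6), Mul(I, Pow(69, Rational(1, 2))))) = Add(Rational(-2, 3), Mul(Rational(1, 6), I, Pow(69, Rational(1, 2)))))
Mul(Add(128779, -480304), Pow(Add(-125518, Function('Z')(405, -98)), -1)) = Mul(Add(128779, -480304), Pow(Add(-125518, Add(Rational(-2, 3), Mul(Rational(1, 6), I, Pow(69, Rational(1, 2))))), -1)) = Mul(-351525, Pow(Add(Rational(-376556, 3), Mul(Rational(1, 6), I, Pow(69, Rational(1, 2)))), -1))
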